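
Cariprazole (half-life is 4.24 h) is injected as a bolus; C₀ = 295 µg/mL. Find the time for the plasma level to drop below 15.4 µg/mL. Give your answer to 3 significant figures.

k = ln 2 / 4.24 = 0.1635 h⁻¹
C(t) = C₀ e^(−kt)  ⇒  t = ln(C₀/C) / k
t = ln(295/15.4) / 0.1635 = 2.953 / 0.1635 ≈ 18.1 hours

18.1 hours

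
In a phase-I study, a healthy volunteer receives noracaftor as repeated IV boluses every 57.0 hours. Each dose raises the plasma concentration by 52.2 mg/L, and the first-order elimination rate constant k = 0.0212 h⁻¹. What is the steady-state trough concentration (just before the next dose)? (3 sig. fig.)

Fraction remaining after one interval: e^(−kτ) = e^(−0.02120 × 57.0) = 0.2987
R = 1 / (1 − 0.2987) = 1.426
Css,max = 52.2 × 1.426 = 74.43 mg/L
Css,min = Css,max × e^(−kτ) = 74.43 × 0.2987 ≈ 22.2 mg/L

22.2 mg/L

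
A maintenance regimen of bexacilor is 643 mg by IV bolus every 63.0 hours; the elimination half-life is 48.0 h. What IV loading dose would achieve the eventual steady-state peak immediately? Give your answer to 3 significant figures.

1080 mg

k = ln 2 / 48.0 = 0.01444 h⁻¹
Accumulation ratio R = 1 / (1 − e^(−kτ)) = 1 / (1 − e^(−0.01444×63.0)) = 1 / (1 − 0.4026) = 1.674
Loading dose = maintenance dose × R = 643 × 1.674 ≈ 1080 mg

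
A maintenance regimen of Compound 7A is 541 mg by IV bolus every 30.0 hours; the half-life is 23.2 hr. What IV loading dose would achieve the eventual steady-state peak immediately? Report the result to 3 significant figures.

914 mg

k = ln 2 / 23.2 = 0.02988 hr⁻¹
Accumulation ratio R = 1 / (1 − e^(−kτ)) = 1 / (1 − e^(−0.02988×30.0)) = 1 / (1 − 0.4081) = 1.689
Loading dose = maintenance dose × R = 541 × 1.689 ≈ 914 mg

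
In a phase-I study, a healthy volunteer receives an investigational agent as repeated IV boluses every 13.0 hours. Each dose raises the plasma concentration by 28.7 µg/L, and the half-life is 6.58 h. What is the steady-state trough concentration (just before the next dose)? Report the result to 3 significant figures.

k = ln 2 / 6.58 = 0.1053 h⁻¹
Fraction remaining after one interval: e^(−kτ) = e^(−0.1053 × 13.0) = 0.2542
R = 1 / (1 − 0.2542) = 1.341
Css,max = 28.7 × 1.341 = 38.48 µg/L
Css,min = Css,max × e^(−kτ) = 38.48 × 0.2542 ≈ 9.78 µg/L

9.78 µg/L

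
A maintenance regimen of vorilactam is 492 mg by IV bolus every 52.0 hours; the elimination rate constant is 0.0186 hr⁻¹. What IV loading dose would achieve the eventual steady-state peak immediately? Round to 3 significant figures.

794 mg

Accumulation ratio R = 1 / (1 − e^(−kτ)) = 1 / (1 − e^(−0.01860×52.0)) = 1 / (1 − 0.3801) = 1.613
Loading dose = maintenance dose × R = 492 × 1.613 ≈ 794 mg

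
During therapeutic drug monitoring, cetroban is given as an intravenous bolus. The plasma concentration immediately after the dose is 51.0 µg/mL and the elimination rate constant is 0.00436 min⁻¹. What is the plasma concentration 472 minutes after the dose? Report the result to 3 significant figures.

C(t) = C₀ e^(−kt) = 51.0 × e^(−0.004360 × 472) = 51.0 × e^(−2.058) = 51.0 × 0.1277 ≈ 6.51 µg/mL

6.51 µg/mL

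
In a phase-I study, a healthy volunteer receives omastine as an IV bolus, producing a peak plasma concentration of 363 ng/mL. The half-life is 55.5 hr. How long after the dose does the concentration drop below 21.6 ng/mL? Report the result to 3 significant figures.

k = ln 2 / 55.5 = 0.01249 hr⁻¹
C(t) = C₀ e^(−kt)  ⇒  t = ln(C₀/C) / k
t = ln(363/21.6) / 0.01249 = 2.822 / 0.01249 ≈ 226 hours

226 hours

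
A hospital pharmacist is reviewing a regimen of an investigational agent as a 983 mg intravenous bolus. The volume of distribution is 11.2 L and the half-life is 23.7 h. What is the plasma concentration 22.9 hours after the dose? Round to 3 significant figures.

44.9 µg/mL

C₀ = dose / V = 983 / 11.2 = 87.77 µg/mL
k = ln 2 / 23.7 = 0.02925 h⁻¹
C(t) = C₀ e^(−kt) = 87.77 × e^(−0.02925 × 22.9) = 87.77 × e^(−0.6697) = 87.77 × 0.5118 ≈ 44.9 µg/mL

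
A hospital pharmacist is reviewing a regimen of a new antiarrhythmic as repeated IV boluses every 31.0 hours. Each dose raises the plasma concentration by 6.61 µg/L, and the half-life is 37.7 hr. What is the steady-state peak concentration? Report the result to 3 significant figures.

k = ln 2 / 37.7 = 0.01839 hr⁻¹
Fraction remaining after one interval: e^(−kτ) = e^(−0.01839 × 31.0) = 0.5655
R = 1 / (1 − 0.5655) = 2.302
Css,max = 6.61 × 2.302 ≈ 15.2 µg/L

15.2 µg/L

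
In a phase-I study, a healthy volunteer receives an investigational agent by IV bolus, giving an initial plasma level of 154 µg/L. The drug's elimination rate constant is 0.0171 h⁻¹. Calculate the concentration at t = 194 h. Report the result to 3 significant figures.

5.58 µg/L

C(t) = C₀ e^(−kt) = 154 × e^(−0.01710 × 194) = 154 × e^(−3.317) = 154 × 0.03625 ≈ 5.58 µg/L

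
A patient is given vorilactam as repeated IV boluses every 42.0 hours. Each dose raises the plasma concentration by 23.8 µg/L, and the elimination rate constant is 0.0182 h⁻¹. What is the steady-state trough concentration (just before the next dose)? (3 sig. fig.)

Fraction remaining after one interval: e^(−kτ) = e^(−0.01820 × 42.0) = 0.4656
R = 1 / (1 − 0.4656) = 1.871
Css,max = 23.8 × 1.871 = 44.54 µg/L
Css,min = Css,max × e^(−kτ) = 44.54 × 0.4656 ≈ 20.7 µg/L

20.7 µg/L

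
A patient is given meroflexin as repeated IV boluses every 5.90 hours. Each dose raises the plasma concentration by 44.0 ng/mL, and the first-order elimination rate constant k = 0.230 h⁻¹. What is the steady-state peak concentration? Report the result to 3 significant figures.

59.3 ng/mL

Fraction remaining after one interval: e^(−kτ) = e^(−0.2300 × 5.90) = 0.2574
R = 1 / (1 − 0.2574) = 1.347
Css,max = 44.0 × 1.347 ≈ 59.3 ng/mL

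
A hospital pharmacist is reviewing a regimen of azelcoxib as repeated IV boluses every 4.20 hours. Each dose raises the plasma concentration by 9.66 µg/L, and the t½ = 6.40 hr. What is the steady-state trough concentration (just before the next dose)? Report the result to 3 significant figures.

k = ln 2 / 6.40 = 0.1083 hr⁻¹
Fraction remaining after one interval: e^(−kτ) = e^(−0.1083 × 4.20) = 0.6345
R = 1 / (1 − 0.6345) = 2.736
Css,max = 9.66 × 2.736 = 26.43 µg/L
Css,min = Css,max × e^(−kτ) = 26.43 × 0.6345 ≈ 16.8 µg/L

16.8 µg/L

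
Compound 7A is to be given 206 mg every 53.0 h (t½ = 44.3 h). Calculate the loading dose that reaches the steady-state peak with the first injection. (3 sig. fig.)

365 mg

k = ln 2 / 44.3 = 0.01565 h⁻¹
Accumulation ratio R = 1 / (1 − e^(−kτ)) = 1 / (1 − e^(−0.01565×53.0)) = 1 / (1 − 0.4364) = 1.774
Loading dose = maintenance dose × R = 206 × 1.774 ≈ 365 mg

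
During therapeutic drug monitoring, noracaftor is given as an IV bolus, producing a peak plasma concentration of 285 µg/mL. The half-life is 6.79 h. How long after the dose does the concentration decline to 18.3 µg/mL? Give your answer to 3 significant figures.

k = ln 2 / 6.79 = 0.1021 h⁻¹
C(t) = C₀ e^(−kt)  ⇒  t = ln(C₀/C) / k
t = ln(285/18.3) / 0.1021 = 2.746 / 0.1021 ≈ 26.9 hours

26.9 hours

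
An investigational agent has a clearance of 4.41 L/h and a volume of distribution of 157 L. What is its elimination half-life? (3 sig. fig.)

k = CL / V = 4.41 / 157 = 0.02809 h⁻¹
t½ = ln 2 / k = ln 2 / 0.02809 ≈ 24.7 hours

24.7 hours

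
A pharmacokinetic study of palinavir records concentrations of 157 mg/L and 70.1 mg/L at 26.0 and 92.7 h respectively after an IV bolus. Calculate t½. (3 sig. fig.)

k = ln(C₁/C₂) / (t₂ − t₁) = ln(157/70.1) / (92.7 − 26.0)
  = 0.8063 / 66.70 = 0.01209 h⁻¹
t½ = ln 2 / k = ln 2 / 0.01209 ≈ 57.3 hours

57.3 hours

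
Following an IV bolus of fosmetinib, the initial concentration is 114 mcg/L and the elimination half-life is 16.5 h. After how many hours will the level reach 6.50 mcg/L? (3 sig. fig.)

k = ln 2 / 16.5 = 0.04201 h⁻¹
C(t) = C₀ e^(−kt)  ⇒  t = ln(C₀/C) / k
t = ln(114/6.50) / 0.04201 = 2.864 / 0.04201 ≈ 68.2 hours

68.2 hours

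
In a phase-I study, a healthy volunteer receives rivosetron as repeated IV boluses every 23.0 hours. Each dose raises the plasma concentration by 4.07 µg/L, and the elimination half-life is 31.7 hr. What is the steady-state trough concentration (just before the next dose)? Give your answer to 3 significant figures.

k = ln 2 / 31.7 = 0.02187 hr⁻¹
Fraction remaining after one interval: e^(−kτ) = e^(−0.02187 × 23.0) = 0.6048
R = 1 / (1 − 0.6048) = 2.530
Css,max = 4.07 × 2.530 = 10.30 µg/L
Css,min = Css,max × e^(−kτ) = 10.30 × 0.6048 ≈ 6.23 µg/L

6.23 µg/L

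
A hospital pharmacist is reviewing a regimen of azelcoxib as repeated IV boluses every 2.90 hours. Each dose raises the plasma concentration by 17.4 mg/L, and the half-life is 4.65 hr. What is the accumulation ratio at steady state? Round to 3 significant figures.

2.85

k = ln 2 / 4.65 = 0.1491 hr⁻¹
Fraction remaining after one interval: e^(−kτ) = e^(−0.1491 × 2.90) = 0.6490
R = 1 / (1 − 0.6490) = 1 / 0.3510 ≈ 2.85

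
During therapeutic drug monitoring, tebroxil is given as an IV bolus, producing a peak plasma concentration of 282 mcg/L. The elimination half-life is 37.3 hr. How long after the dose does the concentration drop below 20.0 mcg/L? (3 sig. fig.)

k = ln 2 / 37.3 = 0.01858 hr⁻¹
C(t) = C₀ e^(−kt)  ⇒  t = ln(C₀/C) / k
t = ln(282/20.0) / 0.01858 = 2.646 / 0.01858 ≈ 142 hours

142 hours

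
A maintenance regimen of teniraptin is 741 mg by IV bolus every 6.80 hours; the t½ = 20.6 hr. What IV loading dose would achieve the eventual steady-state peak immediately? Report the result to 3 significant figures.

3620 mg

k = ln 2 / 20.6 = 0.03365 hr⁻¹
Accumulation ratio R = 1 / (1 − e^(−kτ)) = 1 / (1 − e^(−0.03365×6.80)) = 1 / (1 − 0.7955) = 4.890
Loading dose = maintenance dose × R = 741 × 4.890 ≈ 3620 mg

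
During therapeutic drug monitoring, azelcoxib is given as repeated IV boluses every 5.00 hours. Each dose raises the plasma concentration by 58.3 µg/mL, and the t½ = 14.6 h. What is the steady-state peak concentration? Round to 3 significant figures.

k = ln 2 / 14.6 = 0.04748 h⁻¹
Fraction remaining after one interval: e^(−kτ) = e^(−0.04748 × 5.00) = 0.7887
R = 1 / (1 − 0.7887) = 4.732
Css,max = 58.3 × 4.732 ≈ 276 µg/mL

276 µg/mL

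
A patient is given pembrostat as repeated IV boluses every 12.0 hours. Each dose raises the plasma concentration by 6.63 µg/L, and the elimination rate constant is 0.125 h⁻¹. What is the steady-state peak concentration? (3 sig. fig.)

Fraction remaining after one interval: e^(−kτ) = e^(−0.1250 × 12.0) = 0.2231
R = 1 / (1 − 0.2231) = 1.287
Css,max = 6.63 × 1.287 ≈ 8.53 µg/L

8.53 µg/L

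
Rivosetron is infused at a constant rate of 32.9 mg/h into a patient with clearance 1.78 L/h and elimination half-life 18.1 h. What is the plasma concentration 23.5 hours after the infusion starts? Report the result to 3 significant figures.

11.0 µg/mL

Css = rate / CL = 32.9 / 1.78 = 18.48 µg/mL
k = ln 2 / 18.1 = 0.03830 h⁻¹
C(t) = Css (1 − e^(−kt)) = 18.48 × (1 − e^(−0.8999)) = 18.48 × 0.5934 ≈ 11.0 µg/mL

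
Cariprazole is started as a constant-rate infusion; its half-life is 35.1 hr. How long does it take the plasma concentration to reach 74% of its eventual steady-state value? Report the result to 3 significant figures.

68.2 hours

k = ln 2 / 35.1 = 0.01975 hr⁻¹
f = 1 − e^(−kt)  ⇒  t = −ln(1 − f) / k
t = −ln(1 − 0.74) / 0.01975 = 1.347 / 0.01975 ≈ 68.2 hours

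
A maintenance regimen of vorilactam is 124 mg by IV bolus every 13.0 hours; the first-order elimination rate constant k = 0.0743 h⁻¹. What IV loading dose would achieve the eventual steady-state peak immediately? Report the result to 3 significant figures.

200 mg

Accumulation ratio R = 1 / (1 − e^(−kτ)) = 1 / (1 − e^(−0.07430×13.0)) = 1 / (1 − 0.3806) = 1.615
Loading dose = maintenance dose × R = 124 × 1.615 ≈ 200 mg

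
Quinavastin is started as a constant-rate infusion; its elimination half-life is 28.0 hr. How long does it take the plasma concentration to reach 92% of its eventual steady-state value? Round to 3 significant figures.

102 hours

k = ln 2 / 28.0 = 0.02476 hr⁻¹
f = 1 − e^(−kt)  ⇒  t = −ln(1 − f) / k
t = −ln(1 − 0.92) / 0.02476 = 2.526 / 0.02476 ≈ 102 hours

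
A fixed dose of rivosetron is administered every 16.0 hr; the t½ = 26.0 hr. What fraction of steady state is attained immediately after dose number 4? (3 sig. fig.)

0.818

k = ln 2 / 26.0 = 0.02666 hr⁻¹
f_n = 1 − e^(−nkτ) = 1 − e^(−4 × 0.02666 × 16.0) = 1 − e^(−1.706) = 1 − 0.1816 ≈ 0.818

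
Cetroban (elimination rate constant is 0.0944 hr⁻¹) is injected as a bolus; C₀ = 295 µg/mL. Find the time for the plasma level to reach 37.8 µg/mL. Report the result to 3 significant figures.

C(t) = C₀ e^(−kt)  ⇒  t = ln(C₀/C) / k
t = ln(295/37.8) / 0.09440 = 2.055 / 0.09440 ≈ 21.8 hours

21.8 hours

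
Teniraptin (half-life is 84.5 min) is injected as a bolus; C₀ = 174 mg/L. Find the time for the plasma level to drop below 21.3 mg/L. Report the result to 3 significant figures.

k = ln 2 / 84.5 = 0.008203 min⁻¹
C(t) = C₀ e^(−kt)  ⇒  t = ln(C₀/C) / k
t = ln(174/21.3) / 0.008203 = 2.100 / 0.008203 ≈ 256 minutes

256 minutes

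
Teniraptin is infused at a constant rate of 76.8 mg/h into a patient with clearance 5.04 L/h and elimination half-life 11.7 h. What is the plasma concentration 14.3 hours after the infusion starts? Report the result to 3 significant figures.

Css = rate / CL = 76.8 / 5.04 = 15.24 µg/mL
k = ln 2 / 11.7 = 0.05924 h⁻¹
C(t) = Css (1 − e^(−kt)) = 15.24 × (1 − e^(−0.8472)) = 15.24 × 0.5714 ≈ 8.71 µg/mL

8.71 µg/mL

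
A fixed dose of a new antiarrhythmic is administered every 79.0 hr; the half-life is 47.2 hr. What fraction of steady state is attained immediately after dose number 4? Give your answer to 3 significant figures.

0.990

k = ln 2 / 47.2 = 0.01469 hr⁻¹
f_n = 1 − e^(−nkτ) = 1 − e^(−4 × 0.01469 × 79.0) = 1 − e^(−4.641) = 1 − 0.009652 ≈ 0.990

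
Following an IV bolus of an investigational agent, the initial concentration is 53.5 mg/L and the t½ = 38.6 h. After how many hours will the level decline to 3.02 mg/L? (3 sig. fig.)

160 hours

k = ln 2 / 38.6 = 0.01796 h⁻¹
C(t) = C₀ e^(−kt)  ⇒  t = ln(C₀/C) / k
t = ln(53.5/3.02) / 0.01796 = 2.874 / 0.01796 ≈ 160 hours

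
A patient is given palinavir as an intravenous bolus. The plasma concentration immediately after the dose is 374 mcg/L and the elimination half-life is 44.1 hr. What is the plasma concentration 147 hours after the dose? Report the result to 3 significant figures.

k = ln 2 / 44.1 = 0.01572 hr⁻¹
147 hr is 3.333 half-lives, so C = 374 × (1/2)^3.333 = 374 × 0.09921 ≈ 37.1 mcg/L

37.1 mcg/L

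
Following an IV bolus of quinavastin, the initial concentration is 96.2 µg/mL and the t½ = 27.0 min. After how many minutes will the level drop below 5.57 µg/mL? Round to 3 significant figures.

111 minutes

k = ln 2 / 27.0 = 0.02567 min⁻¹
C(t) = C₀ e^(−kt)  ⇒  t = ln(C₀/C) / k
t = ln(96.2/5.57) / 0.02567 = 2.849 / 0.02567 ≈ 111 minutes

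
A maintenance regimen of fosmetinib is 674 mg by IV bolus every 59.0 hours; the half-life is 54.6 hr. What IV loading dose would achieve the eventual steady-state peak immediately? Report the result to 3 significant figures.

1280 mg

k = ln 2 / 54.6 = 0.01270 hr⁻¹
Accumulation ratio R = 1 / (1 − e^(−kτ)) = 1 / (1 − e^(−0.01270×59.0)) = 1 / (1 − 0.4728) = 1.897
Loading dose = maintenance dose × R = 674 × 1.897 ≈ 1280 mg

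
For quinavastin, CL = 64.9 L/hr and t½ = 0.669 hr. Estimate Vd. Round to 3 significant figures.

62.6 L

k = ln 2 / t½ = ln 2 / 0.669 = 1.036 hr⁻¹
V = CL / k = 64.9 / 1.036 ≈ 62.6 L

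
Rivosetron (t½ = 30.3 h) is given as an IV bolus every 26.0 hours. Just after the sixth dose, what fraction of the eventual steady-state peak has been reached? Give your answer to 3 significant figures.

0.972

k = ln 2 / 30.3 = 0.02288 h⁻¹
f_n = 1 − e^(−nkτ) = 1 − e^(−6 × 0.02288 × 26.0) = 1 − e^(−3.569) = 1 − 0.02819 ≈ 0.972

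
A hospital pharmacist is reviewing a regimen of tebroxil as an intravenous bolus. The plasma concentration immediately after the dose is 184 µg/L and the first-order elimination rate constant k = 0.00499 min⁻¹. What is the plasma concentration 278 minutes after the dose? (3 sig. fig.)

46.0 µg/L

C(t) = C₀ e^(−kt) = 184 × e^(−0.004990 × 278) = 184 × e^(−1.387) = 184 × 0.2498 ≈ 46.0 µg/L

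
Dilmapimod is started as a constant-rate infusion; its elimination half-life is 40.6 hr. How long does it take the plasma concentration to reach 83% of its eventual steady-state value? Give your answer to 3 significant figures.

104 hours

k = ln 2 / 40.6 = 0.01707 hr⁻¹
f = 1 − e^(−kt)  ⇒  t = −ln(1 − f) / k
t = −ln(1 − 0.83) / 0.01707 = 1.772 / 0.01707 ≈ 104 hours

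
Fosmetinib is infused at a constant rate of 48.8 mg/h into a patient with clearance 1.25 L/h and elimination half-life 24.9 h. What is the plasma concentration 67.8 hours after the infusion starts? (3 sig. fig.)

Css = rate / CL = 48.8 / 1.25 = 39.04 mg/L
k = ln 2 / 24.9 = 0.02784 h⁻¹
C(t) = Css (1 − e^(−kt)) = 39.04 × (1 − e^(−1.887)) = 39.04 × 0.8485 ≈ 33.1 mg/L

33.1 mg/L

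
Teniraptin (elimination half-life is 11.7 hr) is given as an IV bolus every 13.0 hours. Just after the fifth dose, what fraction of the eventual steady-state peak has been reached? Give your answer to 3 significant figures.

k = ln 2 / 11.7 = 0.05924 hr⁻¹
f_n = 1 − e^(−nkτ) = 1 − e^(−5 × 0.05924 × 13.0) = 1 − e^(−3.851) = 1 − 0.02126 ≈ 0.979

0.979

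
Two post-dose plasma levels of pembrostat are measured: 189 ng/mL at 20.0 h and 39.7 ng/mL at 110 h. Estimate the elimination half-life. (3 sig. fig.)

k = ln(C₁/C₂) / (t₂ − t₁) = ln(189/39.7) / (110 − 20.0)
  = 1.560 / 90.00 = 0.01734 h⁻¹
t½ = ln 2 / k = ln 2 / 0.01734 ≈ 40.0 hours

40.0 hours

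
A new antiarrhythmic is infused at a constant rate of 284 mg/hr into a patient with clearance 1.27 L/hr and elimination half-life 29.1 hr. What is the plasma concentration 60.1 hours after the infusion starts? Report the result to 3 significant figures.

170 mg/L

Css = rate / CL = 284 / 1.27 = 223.6 mg/L
k = ln 2 / 29.1 = 0.02382 hr⁻¹
C(t) = Css (1 − e^(−kt)) = 223.6 × (1 − e^(−1.432)) = 223.6 × 0.7611 ≈ 170 mg/L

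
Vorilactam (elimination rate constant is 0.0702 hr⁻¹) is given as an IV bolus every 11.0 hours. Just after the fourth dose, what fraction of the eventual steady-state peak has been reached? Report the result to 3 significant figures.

0.954

f_n = 1 − e^(−nkτ) = 1 − e^(−4 × 0.07020 × 11.0) = 1 − e^(−3.089) = 1 − 0.04556 ≈ 0.954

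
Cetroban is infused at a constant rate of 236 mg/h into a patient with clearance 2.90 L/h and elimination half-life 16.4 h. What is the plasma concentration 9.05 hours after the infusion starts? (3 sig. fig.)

Css = rate / CL = 236 / 2.90 = 81.38 µg/mL
k = ln 2 / 16.4 = 0.04227 h⁻¹
C(t) = Css (1 − e^(−kt)) = 81.38 × (1 − e^(−0.3825)) = 81.38 × 0.3178 ≈ 25.9 µg/mL

25.9 µg/mL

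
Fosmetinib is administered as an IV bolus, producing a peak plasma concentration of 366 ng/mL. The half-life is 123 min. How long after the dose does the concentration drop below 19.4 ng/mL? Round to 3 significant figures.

k = ln 2 / 123 = 0.005635 min⁻¹
C(t) = C₀ e^(−kt)  ⇒  t = ln(C₀/C) / k
t = ln(366/19.4) / 0.005635 = 2.937 / 0.005635 ≈ 521 minutes

521 minutes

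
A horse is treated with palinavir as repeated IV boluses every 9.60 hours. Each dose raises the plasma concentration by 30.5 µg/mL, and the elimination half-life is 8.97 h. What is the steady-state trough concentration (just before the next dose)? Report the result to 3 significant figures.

k = ln 2 / 8.97 = 0.07727 h⁻¹
Fraction remaining after one interval: e^(−kτ) = e^(−0.07727 × 9.60) = 0.4762
R = 1 / (1 − 0.4762) = 1.909
Css,max = 30.5 × 1.909 = 58.23 µg/mL
Css,min = Css,max × e^(−kτ) = 58.23 × 0.4762 ≈ 27.7 µg/mL

27.7 µg/mL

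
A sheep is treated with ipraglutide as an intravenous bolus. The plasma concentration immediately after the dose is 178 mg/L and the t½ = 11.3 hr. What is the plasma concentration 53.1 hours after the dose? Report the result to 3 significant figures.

6.85 mg/L

k = ln 2 / 11.3 = 0.06134 hr⁻¹
53.1 hr is 4.699 half-lives, so C = 178 × (1/2)^4.699 = 178 × 0.03850 ≈ 6.85 mg/L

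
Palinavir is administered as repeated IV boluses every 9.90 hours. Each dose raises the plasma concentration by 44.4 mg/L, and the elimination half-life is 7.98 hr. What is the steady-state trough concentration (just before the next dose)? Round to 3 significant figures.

k = ln 2 / 7.98 = 0.08686 hr⁻¹
Fraction remaining after one interval: e^(−kτ) = e^(−0.08686 × 9.90) = 0.4232
R = 1 / (1 − 0.4232) = 1.734
Css,max = 44.4 × 1.734 = 76.98 mg/L
Css,min = Css,max × e^(−kτ) = 76.98 × 0.4232 ≈ 32.6 mg/L

32.6 mg/L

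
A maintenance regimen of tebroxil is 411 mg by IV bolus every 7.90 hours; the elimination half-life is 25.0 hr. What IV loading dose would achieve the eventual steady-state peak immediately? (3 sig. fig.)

k = ln 2 / 25.0 = 0.02773 hr⁻¹
Accumulation ratio R = 1 / (1 − e^(−kτ)) = 1 / (1 − e^(−0.02773×7.90)) = 1 / (1 − 0.8033) = 5.084
Loading dose = maintenance dose × R = 411 × 5.084 ≈ 2090 mg

2090 mg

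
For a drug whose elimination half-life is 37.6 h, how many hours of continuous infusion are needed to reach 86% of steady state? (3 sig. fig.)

k = ln 2 / 37.6 = 0.01843 h⁻¹
f = 1 − e^(−kt)  ⇒  t = −ln(1 − f) / k
t = −ln(1 − 0.86) / 0.01843 = 1.966 / 0.01843 ≈ 107 hours

107 hours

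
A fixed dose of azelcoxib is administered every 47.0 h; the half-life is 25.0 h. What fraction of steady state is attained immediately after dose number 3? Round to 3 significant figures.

k = ln 2 / 25.0 = 0.02773 h⁻¹
f_n = 1 − e^(−nkτ) = 1 − e^(−3 × 0.02773 × 47.0) = 1 − e^(−3.909) = 1 − 0.02005 ≈ 0.980

0.980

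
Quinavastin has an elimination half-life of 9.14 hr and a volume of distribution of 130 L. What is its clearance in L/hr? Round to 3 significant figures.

9.86 L/hr

k = ln 2 / t½ = ln 2 / 9.14 = 0.07584 hr⁻¹
CL = k · V = 0.07584 × 130 ≈ 9.86 L/hr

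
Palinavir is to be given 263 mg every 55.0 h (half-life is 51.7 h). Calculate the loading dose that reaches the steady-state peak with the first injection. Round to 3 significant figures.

504 mg

k = ln 2 / 51.7 = 0.01341 h⁻¹
Accumulation ratio R = 1 / (1 − e^(−kτ)) = 1 / (1 − e^(−0.01341×55.0)) = 1 / (1 − 0.4784) = 1.917
Loading dose = maintenance dose × R = 263 × 1.917 ≈ 504 mg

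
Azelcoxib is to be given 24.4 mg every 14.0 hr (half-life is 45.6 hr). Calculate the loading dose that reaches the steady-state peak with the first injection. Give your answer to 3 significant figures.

k = ln 2 / 45.6 = 0.01520 hr⁻¹
Accumulation ratio R = 1 / (1 − e^(−kτ)) = 1 / (1 − e^(−0.01520×14.0)) = 1 / (1 − 0.8083) = 5.217
Loading dose = maintenance dose × R = 24.4 × 5.217 ≈ 127 mg

127 mg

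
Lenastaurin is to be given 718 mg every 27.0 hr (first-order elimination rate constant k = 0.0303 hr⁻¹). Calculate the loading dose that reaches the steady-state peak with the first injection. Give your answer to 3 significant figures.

1290 mg

Accumulation ratio R = 1 / (1 − e^(−kτ)) = 1 / (1 − e^(−0.03030×27.0)) = 1 / (1 − 0.4413) = 1.790
Loading dose = maintenance dose × R = 718 × 1.790 ≈ 1290 mg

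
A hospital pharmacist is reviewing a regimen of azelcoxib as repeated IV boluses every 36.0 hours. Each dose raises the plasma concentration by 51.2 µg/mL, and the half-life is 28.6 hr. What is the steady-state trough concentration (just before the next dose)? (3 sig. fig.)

k = ln 2 / 28.6 = 0.02424 hr⁻¹
Fraction remaining after one interval: e^(−kτ) = e^(−0.02424 × 36.0) = 0.4179
R = 1 / (1 − 0.4179) = 1.718
Css,max = 51.2 × 1.718 = 87.96 µg/mL
Css,min = Css,max × e^(−kτ) = 87.96 × 0.4179 ≈ 36.8 µg/mL

36.8 µg/mL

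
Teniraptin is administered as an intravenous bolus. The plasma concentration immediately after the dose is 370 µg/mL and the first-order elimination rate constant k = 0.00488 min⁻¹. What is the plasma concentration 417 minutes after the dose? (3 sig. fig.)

C(t) = C₀ e^(−kt) = 370 × e^(−0.004880 × 417) = 370 × e^(−2.035) = 370 × 0.1307 ≈ 48.4 µg/mL

48.4 µg/mL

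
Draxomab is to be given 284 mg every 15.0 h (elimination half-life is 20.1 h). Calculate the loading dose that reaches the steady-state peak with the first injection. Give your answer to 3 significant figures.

k = ln 2 / 20.1 = 0.03448 h⁻¹
Accumulation ratio R = 1 / (1 − e^(−kτ)) = 1 / (1 − e^(−0.03448×15.0)) = 1 / (1 − 0.5961) = 2.476
Loading dose = maintenance dose × R = 284 × 2.476 ≈ 703 mg

703 mg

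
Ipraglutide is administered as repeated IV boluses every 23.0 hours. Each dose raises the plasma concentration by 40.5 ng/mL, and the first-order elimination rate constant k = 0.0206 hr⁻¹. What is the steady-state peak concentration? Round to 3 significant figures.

107 ng/mL

Fraction remaining after one interval: e^(−kτ) = e^(−0.02060 × 23.0) = 0.6226
R = 1 / (1 − 0.6226) = 2.650
Css,max = 40.5 × 2.650 ≈ 107 ng/mL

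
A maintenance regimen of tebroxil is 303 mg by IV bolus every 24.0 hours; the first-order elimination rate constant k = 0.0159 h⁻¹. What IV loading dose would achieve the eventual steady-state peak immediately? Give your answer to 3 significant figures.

955 mg

Accumulation ratio R = 1 / (1 − e^(−kτ)) = 1 / (1 − e^(−0.01590×24.0)) = 1 / (1 − 0.6828) = 3.152
Loading dose = maintenance dose × R = 303 × 3.152 ≈ 955 mg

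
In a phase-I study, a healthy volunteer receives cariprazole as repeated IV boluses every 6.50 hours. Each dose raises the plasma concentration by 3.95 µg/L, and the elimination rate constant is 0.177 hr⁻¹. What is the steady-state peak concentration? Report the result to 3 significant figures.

Fraction remaining after one interval: e^(−kτ) = e^(−0.1770 × 6.50) = 0.3165
R = 1 / (1 − 0.3165) = 1.463
Css,max = 3.95 × 1.463 ≈ 5.78 µg/L

5.78 µg/L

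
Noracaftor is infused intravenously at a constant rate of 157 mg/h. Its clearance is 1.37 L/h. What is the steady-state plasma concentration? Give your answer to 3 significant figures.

115 µg/mL

Css = infusion rate / CL = 157 / 1.37 ≈ 115 µg/mL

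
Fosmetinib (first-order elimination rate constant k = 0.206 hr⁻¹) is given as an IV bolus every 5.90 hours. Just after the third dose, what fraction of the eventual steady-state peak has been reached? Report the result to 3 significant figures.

f_n = 1 − e^(−nkτ) = 1 − e^(−3 × 0.2060 × 5.90) = 1 − e^(−3.646) = 1 − 0.02609 ≈ 0.974

0.974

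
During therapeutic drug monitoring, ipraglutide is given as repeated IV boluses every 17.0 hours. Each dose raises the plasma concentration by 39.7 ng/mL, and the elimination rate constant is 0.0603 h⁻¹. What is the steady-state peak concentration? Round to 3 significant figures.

Fraction remaining after one interval: e^(−kτ) = e^(−0.06030 × 17.0) = 0.3588
R = 1 / (1 − 0.3588) = 1.559
Css,max = 39.7 × 1.559 ≈ 61.9 ng/mL

61.9 ng/mL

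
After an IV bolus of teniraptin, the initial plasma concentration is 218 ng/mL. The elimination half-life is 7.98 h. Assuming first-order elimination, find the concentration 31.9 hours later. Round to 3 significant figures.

k = ln 2 / 7.98 = 0.08686 h⁻¹
31.9 h is 3.997 half-lives, so C = 218 × (1/2)^3.997 = 218 × 0.06261 ≈ 13.6 ng/mL

13.6 ng/mL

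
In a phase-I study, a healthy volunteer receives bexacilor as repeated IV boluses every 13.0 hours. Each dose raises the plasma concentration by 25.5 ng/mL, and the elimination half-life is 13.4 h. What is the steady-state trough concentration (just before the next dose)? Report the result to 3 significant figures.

k = ln 2 / 13.4 = 0.05173 h⁻¹
Fraction remaining after one interval: e^(−kτ) = e^(−0.05173 × 13.0) = 0.5105
R = 1 / (1 − 0.5105) = 2.043
Css,max = 25.5 × 2.043 = 52.09 ng/mL
Css,min = Css,max × e^(−kτ) = 52.09 × 0.5105 ≈ 26.6 ng/mL

26.6 ng/mL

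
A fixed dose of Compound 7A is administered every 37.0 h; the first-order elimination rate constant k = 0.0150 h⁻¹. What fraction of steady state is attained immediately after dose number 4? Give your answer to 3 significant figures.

f_n = 1 − e^(−nkτ) = 1 − e^(−4 × 0.01500 × 37.0) = 1 − e^(−2.220) = 1 − 0.1086 ≈ 0.891

0.891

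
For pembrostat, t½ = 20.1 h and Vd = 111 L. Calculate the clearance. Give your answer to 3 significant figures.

3.83 L/h

k = ln 2 / t½ = ln 2 / 20.1 = 0.03448 h⁻¹
CL = k · V = 0.03448 × 111 ≈ 3.83 L/h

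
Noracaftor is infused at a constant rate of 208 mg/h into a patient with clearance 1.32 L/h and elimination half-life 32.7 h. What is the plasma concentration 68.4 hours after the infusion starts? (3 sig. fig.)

Css = rate / CL = 208 / 1.32 = 157.6 µg/mL
k = ln 2 / 32.7 = 0.02120 h⁻¹
C(t) = Css (1 − e^(−kt)) = 157.6 × (1 − e^(−1.450)) = 157.6 × 0.7654 ≈ 121 µg/mL

121 µg/mL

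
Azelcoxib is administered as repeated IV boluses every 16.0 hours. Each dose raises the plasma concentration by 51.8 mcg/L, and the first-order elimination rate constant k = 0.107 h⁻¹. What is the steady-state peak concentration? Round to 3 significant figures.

Fraction remaining after one interval: e^(−kτ) = e^(−0.1070 × 16.0) = 0.1805
R = 1 / (1 − 0.1805) = 1.220
Css,max = 51.8 × 1.220 ≈ 63.2 mcg/L

63.2 mcg/L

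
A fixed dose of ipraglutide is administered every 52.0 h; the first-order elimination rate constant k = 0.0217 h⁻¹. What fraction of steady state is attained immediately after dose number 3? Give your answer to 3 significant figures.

0.966

f_n = 1 − e^(−nkτ) = 1 − e^(−3 × 0.02170 × 52.0) = 1 − e^(−3.385) = 1 − 0.03387 ≈ 0.966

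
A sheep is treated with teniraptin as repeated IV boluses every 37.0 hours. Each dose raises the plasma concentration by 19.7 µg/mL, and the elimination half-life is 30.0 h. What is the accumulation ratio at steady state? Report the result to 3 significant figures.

k = ln 2 / 30.0 = 0.02310 h⁻¹
Fraction remaining after one interval: e^(−kτ) = e^(−0.02310 × 37.0) = 0.4253
R = 1 / (1 − 0.4253) = 1 / 0.5747 ≈ 1.74

1.74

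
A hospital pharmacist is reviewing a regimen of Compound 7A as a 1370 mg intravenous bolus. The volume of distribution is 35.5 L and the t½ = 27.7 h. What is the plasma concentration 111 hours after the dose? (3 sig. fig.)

2.40 µg/mL

C₀ = dose / V = 1370 / 35.5 = 38.59 µg/mL
k = ln 2 / 27.7 = 0.02502 h⁻¹
C(t) = C₀ e^(−kt) = 38.59 × e^(−0.02502 × 111) = 38.59 × e^(−2.778) = 38.59 × 0.06219 ≈ 2.40 µg/mL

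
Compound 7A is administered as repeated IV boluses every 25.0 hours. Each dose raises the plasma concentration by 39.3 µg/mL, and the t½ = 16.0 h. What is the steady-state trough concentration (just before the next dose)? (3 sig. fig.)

k = ln 2 / 16.0 = 0.04332 h⁻¹
Fraction remaining after one interval: e^(−kτ) = e^(−0.04332 × 25.0) = 0.3386
R = 1 / (1 − 0.3386) = 1.512
Css,max = 39.3 × 1.512 = 59.42 µg/mL
Css,min = Css,max × e^(−kτ) = 59.42 × 0.3386 ≈ 20.1 µg/mL

20.1 µg/mL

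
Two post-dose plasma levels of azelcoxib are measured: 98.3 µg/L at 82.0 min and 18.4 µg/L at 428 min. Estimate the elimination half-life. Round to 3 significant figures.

k = ln(C₁/C₂) / (t₂ − t₁) = ln(98.3/18.4) / (428 − 82.0)
  = 1.676 / 346.0 = 0.004843 min⁻¹
t½ = ln 2 / k = ln 2 / 0.004843 ≈ 143 minutes

143 minutes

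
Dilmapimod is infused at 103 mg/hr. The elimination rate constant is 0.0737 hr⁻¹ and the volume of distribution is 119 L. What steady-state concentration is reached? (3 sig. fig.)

CL = k · V = 0.0737 × 119 = 8.770 L/hr
Css = rate / CL = 103 / 8.770 ≈ 11.7 µg/mL

11.7 µg/mL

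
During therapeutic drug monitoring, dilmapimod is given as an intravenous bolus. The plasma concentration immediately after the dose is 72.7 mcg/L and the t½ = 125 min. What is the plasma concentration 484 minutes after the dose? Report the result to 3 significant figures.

4.97 mcg/L

k = ln 2 / 125 = 0.005545 min⁻¹
484 min is 3.872 half-lives, so C = 72.7 × (1/2)^3.872 = 72.7 × 0.06830 ≈ 4.97 mcg/L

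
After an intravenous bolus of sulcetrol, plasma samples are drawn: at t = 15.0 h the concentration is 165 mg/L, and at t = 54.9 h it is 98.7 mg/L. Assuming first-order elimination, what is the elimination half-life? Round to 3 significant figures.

k = ln(C₁/C₂) / (t₂ − t₁) = ln(165/98.7) / (54.9 − 15.0)
  = 0.5139 / 39.90 = 0.01288 h⁻¹
t½ = ln 2 / k = ln 2 / 0.01288 ≈ 53.8 hours

53.8 hours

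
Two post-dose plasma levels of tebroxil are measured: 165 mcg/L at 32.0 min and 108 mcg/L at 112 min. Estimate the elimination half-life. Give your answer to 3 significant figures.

k = ln(C₁/C₂) / (t₂ − t₁) = ln(165/108) / (112 − 32.0)
  = 0.4238 / 80.00 = 0.005298 min⁻¹
t½ = ln 2 / k = ln 2 / 0.005298 ≈ 131 minutes

131 minutes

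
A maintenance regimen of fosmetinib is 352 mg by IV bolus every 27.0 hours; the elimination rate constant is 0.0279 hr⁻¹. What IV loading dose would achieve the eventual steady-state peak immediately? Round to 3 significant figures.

Accumulation ratio R = 1 / (1 − e^(−kτ)) = 1 / (1 − e^(−0.02790×27.0)) = 1 / (1 − 0.4708) = 1.890
Loading dose = maintenance dose × R = 352 × 1.890 ≈ 665 mg

665 mg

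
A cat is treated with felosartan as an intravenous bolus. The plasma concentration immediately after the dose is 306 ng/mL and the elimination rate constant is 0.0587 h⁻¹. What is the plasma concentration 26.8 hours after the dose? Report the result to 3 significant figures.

C(t) = C₀ e^(−kt) = 306 × e^(−0.05870 × 26.8) = 306 × e^(−1.573) = 306 × 0.2074 ≈ 63.5 ng/mL

63.5 ng/mL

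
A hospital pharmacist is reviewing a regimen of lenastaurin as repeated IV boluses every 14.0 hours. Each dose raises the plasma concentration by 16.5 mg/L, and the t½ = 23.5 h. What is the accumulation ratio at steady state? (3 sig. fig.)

k = ln 2 / 23.5 = 0.02950 h⁻¹
Fraction remaining after one interval: e^(−kτ) = e^(−0.02950 × 14.0) = 0.6617
R = 1 / (1 − 0.6617) = 1 / 0.3383 ≈ 2.96

2.96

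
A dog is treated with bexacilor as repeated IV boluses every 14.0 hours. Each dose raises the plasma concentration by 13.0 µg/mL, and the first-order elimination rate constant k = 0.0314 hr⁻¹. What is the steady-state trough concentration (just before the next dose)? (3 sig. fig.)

23.5 µg/mL

Fraction remaining after one interval: e^(−kτ) = e^(−0.03140 × 14.0) = 0.6443
R = 1 / (1 − 0.6443) = 2.811
Css,max = 13.0 × 2.811 = 36.55 µg/mL
Css,min = Css,max × e^(−kτ) = 36.55 × 0.6443 ≈ 23.5 µg/mL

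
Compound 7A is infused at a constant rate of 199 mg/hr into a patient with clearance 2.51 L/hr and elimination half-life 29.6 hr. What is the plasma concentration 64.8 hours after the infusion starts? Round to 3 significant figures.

61.9 mg/L

Css = rate / CL = 199 / 2.51 = 79.28 mg/L
k = ln 2 / 29.6 = 0.02342 hr⁻¹
C(t) = Css (1 − e^(−kt)) = 79.28 × (1 − e^(−1.517)) = 79.28 × 0.7807 ≈ 61.9 mg/L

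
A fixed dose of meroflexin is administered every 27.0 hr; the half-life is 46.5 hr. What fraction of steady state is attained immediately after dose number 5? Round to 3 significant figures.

k = ln 2 / 46.5 = 0.01491 hr⁻¹
f_n = 1 − e^(−nkτ) = 1 − e^(−5 × 0.01491 × 27.0) = 1 − e^(−2.012) = 1 − 0.1337 ≈ 0.866

0.866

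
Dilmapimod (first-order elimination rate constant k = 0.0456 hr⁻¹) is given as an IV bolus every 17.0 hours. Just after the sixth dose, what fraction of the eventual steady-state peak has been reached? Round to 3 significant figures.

0.990

f_n = 1 − e^(−nkτ) = 1 − e^(−6 × 0.04560 × 17.0) = 1 − e^(−4.651) = 1 − 0.009550 ≈ 0.990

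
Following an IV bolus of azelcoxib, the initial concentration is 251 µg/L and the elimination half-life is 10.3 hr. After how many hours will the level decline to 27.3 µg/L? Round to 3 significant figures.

k = ln 2 / 10.3 = 0.06730 hr⁻¹
C(t) = C₀ e^(−kt)  ⇒  t = ln(C₀/C) / k
t = ln(251/27.3) / 0.06730 = 2.219 / 0.06730 ≈ 33.0 hours

33.0 hours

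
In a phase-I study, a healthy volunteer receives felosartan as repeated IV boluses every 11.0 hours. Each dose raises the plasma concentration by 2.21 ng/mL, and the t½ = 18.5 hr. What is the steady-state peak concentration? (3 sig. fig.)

k = ln 2 / 18.5 = 0.03747 hr⁻¹
Fraction remaining after one interval: e^(−kτ) = e^(−0.03747 × 11.0) = 0.6622
R = 1 / (1 − 0.6622) = 2.961
Css,max = 2.21 × 2.961 ≈ 6.54 ng/mL

6.54 ng/mL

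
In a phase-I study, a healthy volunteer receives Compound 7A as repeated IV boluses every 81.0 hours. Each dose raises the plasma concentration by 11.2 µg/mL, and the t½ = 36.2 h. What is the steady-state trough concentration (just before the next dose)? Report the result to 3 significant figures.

k = ln 2 / 36.2 = 0.01915 h⁻¹
Fraction remaining after one interval: e^(−kτ) = e^(−0.01915 × 81.0) = 0.2120
R = 1 / (1 − 0.2120) = 1.269
Css,max = 11.2 × 1.269 = 14.21 µg/mL
Css,min = Css,max × e^(−kτ) = 14.21 × 0.2120 ≈ 3.01 µg/mL

3.01 µg/mL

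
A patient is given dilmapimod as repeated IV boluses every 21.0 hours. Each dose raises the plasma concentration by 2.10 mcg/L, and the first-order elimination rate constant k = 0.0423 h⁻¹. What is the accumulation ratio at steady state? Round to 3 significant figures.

1.70

Fraction remaining after one interval: e^(−kτ) = e^(−0.04230 × 21.0) = 0.4114
R = 1 / (1 − 0.4114) = 1 / 0.5886 ≈ 1.70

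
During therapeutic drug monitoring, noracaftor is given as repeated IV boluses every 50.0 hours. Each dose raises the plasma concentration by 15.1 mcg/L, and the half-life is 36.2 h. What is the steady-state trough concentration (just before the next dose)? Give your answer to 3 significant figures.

k = ln 2 / 36.2 = 0.01915 h⁻¹
Fraction remaining after one interval: e^(−kτ) = e^(−0.01915 × 50.0) = 0.3839
R = 1 / (1 − 0.3839) = 1.623
Css,max = 15.1 × 1.623 = 24.51 mcg/L
Css,min = Css,max × e^(−kτ) = 24.51 × 0.3839 ≈ 9.41 mcg/L

9.41 mcg/L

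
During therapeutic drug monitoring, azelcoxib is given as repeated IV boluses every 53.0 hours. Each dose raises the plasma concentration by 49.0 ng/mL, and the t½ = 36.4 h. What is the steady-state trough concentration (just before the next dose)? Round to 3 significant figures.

28.1 ng/mL

k = ln 2 / 36.4 = 0.01904 h⁻¹
Fraction remaining after one interval: e^(−kτ) = e^(−0.01904 × 53.0) = 0.3645
R = 1 / (1 − 0.3645) = 1.574
Css,max = 49.0 × 1.574 = 77.10 ng/mL
Css,min = Css,max × e^(−kτ) = 77.10 × 0.3645 ≈ 28.1 ng/mL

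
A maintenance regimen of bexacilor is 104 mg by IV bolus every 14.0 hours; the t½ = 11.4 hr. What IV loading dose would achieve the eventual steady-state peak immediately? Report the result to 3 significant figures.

181 mg

k = ln 2 / 11.4 = 0.06080 hr⁻¹
Accumulation ratio R = 1 / (1 − e^(−kτ)) = 1 / (1 − e^(−0.06080×14.0)) = 1 / (1 − 0.4269) = 1.745
Loading dose = maintenance dose × R = 104 × 1.745 ≈ 181 mg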